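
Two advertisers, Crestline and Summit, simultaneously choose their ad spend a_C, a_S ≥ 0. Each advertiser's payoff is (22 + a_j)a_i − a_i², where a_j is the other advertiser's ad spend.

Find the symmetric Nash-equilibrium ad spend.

Crestline's payoff is (22 + a_S)a_C − a_C².
∂π/∂a_C = 22 + a_S − 2a_C = 0, so a_C = 11 + 0.5a_S.
By symmetry a_S = a_C; substituting into the reaction function, 0.5a_C = 11 and a_C = 22.

22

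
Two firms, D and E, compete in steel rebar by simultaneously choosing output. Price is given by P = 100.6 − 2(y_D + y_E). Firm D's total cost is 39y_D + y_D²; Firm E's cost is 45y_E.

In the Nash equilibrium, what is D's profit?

Firm D's profit: π = y_D(100.6 − 2(y_D + y_E)) − 39y_D − y_D².
∂π/∂y_D = 61.6 − 6y_D − 2y_E = 0, so y_D = 154/15 − (1/3)y_E.
For E: ∂π/∂y_E = 55.6 − 4y_E − 2y_D = 0 ⇒ y_E = 13.9 − 0.5y_D.
Substituting the second reaction function into the first: y_D = 154/15 − (1/3)(13.9 − 0.5y_D), which gives (5/6)y_D = 169/30 ⇒ y_D = 6.76.
Then y_E = 13.9 − 0.5·6.76 = 10.52.
Price P = 100.6 − 2·17.28 = 66.04.
D's profit: (66.04 − 39)·6.76 − (6.76)² = 137.0928.

137.0928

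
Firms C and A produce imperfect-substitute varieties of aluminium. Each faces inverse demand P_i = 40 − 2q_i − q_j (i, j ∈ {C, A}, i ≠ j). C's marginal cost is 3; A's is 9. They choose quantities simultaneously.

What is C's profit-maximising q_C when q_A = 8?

Firm C's profit: π = q_C(40 − 2q_C − q_A) − 3q_C.
∂π/∂q_C = 37 − 4q_C − q_A = 0 ⇒ q_C = 9.25 − 0.25q_A.
At q_A = 8: q_C = 9.25 − 0.25·8 = 7.25.

7.25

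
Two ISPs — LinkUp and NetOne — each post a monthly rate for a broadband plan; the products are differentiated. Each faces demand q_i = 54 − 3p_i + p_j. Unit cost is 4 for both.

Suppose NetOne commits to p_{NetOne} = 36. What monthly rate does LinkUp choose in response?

17

LinkUp's profit: π = (p_{LinkUp} − 4)(54 − 3p_{LinkUp} + p_{NetOne}).
∂π/∂p_{LinkUp} = 66 − 6p_{LinkUp} + p_{NetOne} = 0 ⇒ p_{LinkUp} = 11 + (1/6)p_{NetOne}.
At p_{NetOne} = 36: p_{LinkUp} = 11 + (1/6)·36 = 17.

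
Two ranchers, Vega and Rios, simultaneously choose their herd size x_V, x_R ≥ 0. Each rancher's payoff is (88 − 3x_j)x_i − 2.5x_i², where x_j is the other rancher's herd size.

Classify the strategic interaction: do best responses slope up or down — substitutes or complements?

Vega's payoff is (88 − 3x_R)x_V − 2.5x_V².
∂π/∂x_V = 88 − 3x_R − 5x_V = 0, so x_V = 17.6 − 0.6x_R.
The best-response slope dx_V/dx_R = −0.6 < 0: the reaction function is downward-sloping, so the choices are strategic substitutes.

strategic substitutes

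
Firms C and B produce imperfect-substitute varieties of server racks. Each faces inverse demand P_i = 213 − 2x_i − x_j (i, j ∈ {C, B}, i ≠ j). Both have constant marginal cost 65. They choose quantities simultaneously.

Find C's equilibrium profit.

Firm C's profit: π = x_C(213 − 2x_C − x_B) − 65x_C.
∂π/∂x_C = 148 − 4x_C − x_B = 0 ⇒ x_C = 37 − 0.25x_B.
The game is symmetric, so in equilibrium x_B = x_C: the reaction function gives 1.25x_C = 37, hence x_C = 29.6.
P_C = 213 − 2·29.6 − 29.6 = 124.2.
Profit = (124.2 − 65)·29.6 = 1752.32.

1752.32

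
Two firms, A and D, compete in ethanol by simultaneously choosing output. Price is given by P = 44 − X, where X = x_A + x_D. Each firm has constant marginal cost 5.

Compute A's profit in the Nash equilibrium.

Firm A's profit: π = x_A(44 − (x_A + x_D)) − 5x_A.
∂π/∂x_A = 39 − 2x_A − x_D = 0, so x_A = 19.5 − 0.5x_D.
By symmetry x_D = x_A; substituting into the reaction function, 1.5x_A = 19.5 and x_A = 13.
Price P = 44 − 26 = 18.
A's profit: (18 − 5)·13 = 169.

169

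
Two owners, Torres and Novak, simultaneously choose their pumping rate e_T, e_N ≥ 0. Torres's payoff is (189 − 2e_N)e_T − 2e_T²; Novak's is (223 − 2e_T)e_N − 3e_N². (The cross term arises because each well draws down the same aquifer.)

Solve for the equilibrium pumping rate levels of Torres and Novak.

34.4, 25.7

Expanding Torres's payoff: 189e_T − 2e_Ne_T − 2e_T².
∂π/∂e_T = 189 − 2e_N − 4e_T = 0, so e_T = 47.25 − 0.5e_N.
Likewise for Novak: e_N = 223/6 − (1/3)e_T.
Plugging e_N into Torres's best response: e_T = 47.25 − 0.5(223/6 − (1/3)e_T) ⇒ (5/6)e_T = 86/3, so e_T = 34.4.
Then e_N = 223/6 − (1/3)·34.4 = 25.7.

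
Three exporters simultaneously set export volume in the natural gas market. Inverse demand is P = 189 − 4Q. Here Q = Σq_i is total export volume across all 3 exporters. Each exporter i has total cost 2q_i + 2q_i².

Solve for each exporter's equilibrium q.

A representative exporter's profit is π_i = q_i(189 − 4Q) − 2q_i − 2q_i², with Q = q_i + Σ_{j≠i} q_j.
First-order condition: 187 − 12q_i − 4Σ_{j≠i} q_j = 0.
With identical exporters, set every q_j = q: then 187 − 12q − 8q = 0, i.e. q = 187/20 = 9.35.

9.35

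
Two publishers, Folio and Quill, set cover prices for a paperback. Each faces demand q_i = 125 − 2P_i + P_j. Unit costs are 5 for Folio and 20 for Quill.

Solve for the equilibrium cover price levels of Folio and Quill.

47, 53

Folio's profit: π = (P_{Folio} − 5)(125 − 2P_{Folio} + P_{Quill}).
∂π/∂P_{Folio} = 135 − 4P_{Folio} + P_{Quill} = 0 ⇒ P_{Folio} = 33.75 + 0.25P_{Quill}.
Similarly P_{Quill} = 41.25 + 0.25P_{Folio}.
Plugging P_{Quill} into Folio's best response: P_{Folio} = 33.75 + 0.25(41.25 + 0.25P_{Folio}) ⇒ 0.9375P_{Folio} = 44.0625, so P_{Folio} = 47.
Then P_{Quill} = 41.25 + 0.25·47 = 53.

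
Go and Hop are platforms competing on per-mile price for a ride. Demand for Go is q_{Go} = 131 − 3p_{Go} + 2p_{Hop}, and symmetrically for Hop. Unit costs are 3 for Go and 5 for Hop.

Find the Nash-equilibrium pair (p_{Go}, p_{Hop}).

Go's profit: π = (p_{Go} − 3)(131 − 3p_{Go} + 2p_{Hop}).
∂π/∂p_{Go} = 140 − 6p_{Go} + 2p_{Hop} = 0 ⇒ p_{Go} = 70/3 + (1/3)p_{Hop}.
Similarly p_{Hop} = 73/3 + (1/3)p_{Go}.
Solving the two reaction functions simultaneously: (1 − (1/3)(1/3))p_{Go} = 70/3 + (1/3)·(73/3), so (8/9)p_{Go} = 283/9 and p_{Go} = 35.375.
Then p_{Hop} = 73/3 + (1/3)·35.375 = 36.125.

35.375, 36.125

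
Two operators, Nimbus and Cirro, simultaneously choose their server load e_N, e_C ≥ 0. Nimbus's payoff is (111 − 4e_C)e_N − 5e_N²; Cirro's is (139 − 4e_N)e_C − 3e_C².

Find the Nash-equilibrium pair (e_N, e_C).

2.5, 21.5

Expanding Nimbus's payoff: 111e_N − 4e_Ce_N − 5e_N².
∂π/∂e_N = 111 − 4e_C − 10e_N = 0, so e_N = 11.1 − 0.4e_C.
Likewise for Cirro: e_C = 139/6 − (2/3)e_N.
Substituting the second reaction function into the first: e_N = 11.1 − 0.4(139/6 − (2/3)e_N), which gives (11/15)e_N = 11/6 ⇒ e_N = 2.5.
Then e_C = 139/6 − (2/3)·2.5 = 21.5.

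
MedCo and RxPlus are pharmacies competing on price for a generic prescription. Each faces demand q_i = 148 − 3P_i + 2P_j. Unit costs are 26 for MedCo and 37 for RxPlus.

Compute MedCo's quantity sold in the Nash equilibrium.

97.6875

MedCo's profit: π = (P_{MedCo} − 26)(148 − 3P_{MedCo} + 2P_{RxPlus}).
∂π/∂P_{MedCo} = 226 − 6P_{MedCo} + 2P_{RxPlus} = 0 ⇒ P_{MedCo} = 113/3 + (1/3)P_{RxPlus}.
Similarly P_{RxPlus} = 259/6 + (1/3)P_{MedCo}.
Plugging P_{RxPlus} into MedCo's best response: P_{MedCo} = 113/3 + (1/3)(259/6 + (1/3)P_{MedCo}) ⇒ (8/9)P_{MedCo} = 937/18, so P_{MedCo} = 58.5625.
Then P_{RxPlus} = 259/6 + (1/3)·58.5625 = 62.6875.
q_{MedCo} = 148 − 3·58.5625 + 2·62.6875 = 97.6875.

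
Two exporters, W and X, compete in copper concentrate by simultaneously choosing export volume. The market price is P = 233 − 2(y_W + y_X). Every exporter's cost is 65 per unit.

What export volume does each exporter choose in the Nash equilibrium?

Exporter W's profit: π = y_W(233 − 2(y_W + y_X)) − 65y_W.
∂π/∂y_W = 168 − 4y_W − 2y_X = 0, so y_W = 42 − 0.5y_X.
The game is symmetric, so in equilibrium y_X = y_W: the reaction function gives 1.5y_W = 42, hence y_W = 28.

28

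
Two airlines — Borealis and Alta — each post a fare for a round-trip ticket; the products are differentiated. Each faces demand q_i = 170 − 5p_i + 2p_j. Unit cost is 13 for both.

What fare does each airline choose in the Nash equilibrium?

Borealis's profit: π = (p_{Borealis} − 13)(170 − 5p_{Borealis} + 2p_{Alta}).
∂π/∂p_{Borealis} = 235 − 10p_{Borealis} + 2p_{Alta} = 0 ⇒ p_{Borealis} = 23.5 + 0.2p_{Alta}.
By symmetry p_{Alta} = p_{Borealis}; substituting into the reaction function, 0.8p_{Borealis} = 23.5 and p_{Borealis} = 29.375.

29.375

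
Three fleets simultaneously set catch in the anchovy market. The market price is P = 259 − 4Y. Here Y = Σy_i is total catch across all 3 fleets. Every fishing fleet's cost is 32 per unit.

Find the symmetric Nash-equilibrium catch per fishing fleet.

A representative fishing fleet's profit is π_i = y_i(259 − 4Y) − 32y_i, with Y = y_i + Σ_{j≠i} y_j.
First-order condition: 227 − 8y_i − 4Σ_{j≠i} y_j = 0.
In a symmetric equilibrium every fishing fleet chooses the same y, so Σ_{j≠i} y_j = 2y. The condition becomes 227 − 16y = 0, giving y = 227/16 = 14.1875.

14.1875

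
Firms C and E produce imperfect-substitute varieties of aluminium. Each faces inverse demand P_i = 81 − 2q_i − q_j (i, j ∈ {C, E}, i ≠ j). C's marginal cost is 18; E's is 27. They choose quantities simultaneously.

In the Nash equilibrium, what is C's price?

44.4

Firm C's profit: π = q_C(81 − 2q_C − q_E) − 18q_C.
∂π/∂q_C = 63 − 4q_C − q_E = 0 ⇒ q_C = 15.75 − 0.25q_E.
Similarly q_E = 13.5 − 0.25q_C.
Solving the two reaction functions simultaneously: (1 − (−0.25)(−0.25))q_C = 15.75 − 0.25·13.5, so 0.9375q_C = 12.375 and q_C = 13.2.
Then q_E = 13.5 − 0.25·13.2 = 10.2.
P_C = 81 − 2·13.2 − 10.2 = 44.4.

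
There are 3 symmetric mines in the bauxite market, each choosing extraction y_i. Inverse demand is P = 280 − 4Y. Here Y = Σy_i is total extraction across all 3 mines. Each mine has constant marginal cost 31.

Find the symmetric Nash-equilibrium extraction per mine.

A representative mine's profit is π_i = y_i(280 − 4Y) − 31y_i, with Y = y_i + Σ_{j≠i} y_j.
First-order condition: 249 − 8y_i − 4Σ_{j≠i} y_j = 0.
In a symmetric equilibrium every mine chooses the same y, so Σ_{j≠i} y_j = 2y. The condition becomes 249 − 16y = 0, giving y = 249/16 = 15.5625.

15.5625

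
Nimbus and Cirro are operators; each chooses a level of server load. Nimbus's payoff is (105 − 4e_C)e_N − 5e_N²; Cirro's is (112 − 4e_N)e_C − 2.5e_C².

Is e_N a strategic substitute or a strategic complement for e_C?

strategic substitutes

Expanding Nimbus's payoff: 105e_N − 4e_Ce_N − 5e_N².
∂π/∂e_N = 105 − 4e_C − 10e_N = 0, so e_N = 10.5 − 0.4e_C.
The best-response slope de_N/de_C = −0.4 < 0: the reaction function is downward-sloping, so the choices are strategic substitutes.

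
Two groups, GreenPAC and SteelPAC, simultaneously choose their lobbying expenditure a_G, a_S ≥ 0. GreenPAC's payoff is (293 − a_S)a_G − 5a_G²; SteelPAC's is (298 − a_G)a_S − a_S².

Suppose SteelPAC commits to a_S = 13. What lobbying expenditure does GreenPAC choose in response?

28

Expanding GreenPAC's payoff: 293a_G − a_Sa_G − 5a_G².
∂π/∂a_G = 293 − a_S − 10a_G = 0, so a_G = 29.3 − 0.1a_S.
At a_S = 13: a_G = 29.3 − 0.1·13 = 28.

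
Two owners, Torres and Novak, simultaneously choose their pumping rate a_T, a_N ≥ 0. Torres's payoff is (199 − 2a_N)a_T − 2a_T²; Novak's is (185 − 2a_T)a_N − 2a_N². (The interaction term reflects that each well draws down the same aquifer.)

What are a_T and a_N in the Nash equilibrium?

35.5, 28.5

Expanding Torres's payoff: 199a_T − 2a_Na_T − 2a_T².
∂π/∂a_T = 199 − 2a_N − 4a_T = 0, so a_T = 49.75 − 0.5a_N.
Likewise for Novak: a_N = 46.25 − 0.5a_T.
Solving the two reaction functions simultaneously: (1 − (−0.5)(−0.5))a_T = 49.75 − 0.5·46.25, so 0.75a_T = 26.625 and a_T = 35.5.
Then a_N = 46.25 − 0.5·35.5 = 28.5.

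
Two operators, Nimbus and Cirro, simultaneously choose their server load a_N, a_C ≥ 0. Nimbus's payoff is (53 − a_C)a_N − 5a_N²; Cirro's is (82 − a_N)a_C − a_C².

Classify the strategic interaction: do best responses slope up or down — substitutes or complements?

strategic substitutes

Expanding Nimbus's payoff: 53a_N − a_Ca_N − 5a_N².
∂π/∂a_N = 53 − a_C − 10a_N = 0, so a_N = 5.3 − 0.1a_C.
The best-response slope da_N/da_C = −0.1 < 0: the reaction function is downward-sloping, so the choices are strategic substitutes.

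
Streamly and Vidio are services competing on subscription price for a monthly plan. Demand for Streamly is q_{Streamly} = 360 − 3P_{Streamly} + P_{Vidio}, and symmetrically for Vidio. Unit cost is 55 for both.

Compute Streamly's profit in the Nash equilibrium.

7500

Streamly's profit: π = (P_{Streamly} − 55)(360 − 3P_{Streamly} + P_{Vidio}).
∂π/∂P_{Streamly} = 525 − 6P_{Streamly} + P_{Vidio} = 0 ⇒ P_{Streamly} = 87.5 + (1/6)P_{Vidio}.
Setting P_{Streamly} = P_{Vidio} in the reaction function: P_{Streamly} = 87.5 + (1/6)P_{Streamly}, so P_{Streamly} = 87.5 / (5/6) = 105.
q_{Streamly} = 360 − 3·105 + 105 = 150.
Profit = (105 − 55)·150 = 7500.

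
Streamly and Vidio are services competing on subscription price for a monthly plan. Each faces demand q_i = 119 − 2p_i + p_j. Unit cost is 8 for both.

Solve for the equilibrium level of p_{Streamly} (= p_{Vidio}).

45

Streamly's profit: π = (p_{Streamly} − 8)(119 − 2p_{Streamly} + p_{Vidio}).
∂π/∂p_{Streamly} = 135 − 4p_{Streamly} + p_{Vidio} = 0 ⇒ p_{Streamly} = 33.75 + 0.25p_{Vidio}.
By symmetry p_{Vidio} = p_{Streamly}; substituting into the reaction function, 0.75p_{Streamly} = 33.75 and p_{Streamly} = 45.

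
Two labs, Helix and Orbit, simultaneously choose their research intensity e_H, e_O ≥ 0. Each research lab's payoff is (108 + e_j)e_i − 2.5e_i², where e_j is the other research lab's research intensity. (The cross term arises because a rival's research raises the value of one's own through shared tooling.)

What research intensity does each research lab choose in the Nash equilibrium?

Helix's payoff is (108 + e_O)e_H − 2.5e_H².
∂π/∂e_H = 108 + e_O − 5e_H = 0, so e_H = 21.6 + 0.2e_O.
By symmetry e_O = e_H; substituting into the reaction function, 0.8e_H = 21.6 and e_H = 27.

27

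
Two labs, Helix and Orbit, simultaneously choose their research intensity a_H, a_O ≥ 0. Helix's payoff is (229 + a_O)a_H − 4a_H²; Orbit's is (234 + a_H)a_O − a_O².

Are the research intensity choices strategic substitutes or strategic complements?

strategic complements

Expanding Helix's payoff: 229a_H + a_Oa_H − 4a_H².
∂π/∂a_H = 229 + a_O − 8a_H = 0, so a_H = 28.625 + 0.125a_O.
The best-response slope da_H/da_O = 0.125 > 0: the reaction function is upward-sloping, so the choices are strategic complements.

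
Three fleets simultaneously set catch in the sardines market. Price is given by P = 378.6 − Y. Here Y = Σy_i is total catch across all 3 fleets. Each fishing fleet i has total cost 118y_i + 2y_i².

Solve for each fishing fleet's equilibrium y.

A representative fishing fleet's profit is π_i = y_i(378.6 − Y) − 118y_i − 2y_i², with Y = y_i + Σ_{j≠i} y_j.
First-order condition: 260.6 − 6y_i − Σ_{j≠i} y_j = 0.
Imposing symmetry (y_j = y for all j) turns Σ_{j≠i} y_j into 2y, so 260.6 = 8y and y = 32.575.

32.575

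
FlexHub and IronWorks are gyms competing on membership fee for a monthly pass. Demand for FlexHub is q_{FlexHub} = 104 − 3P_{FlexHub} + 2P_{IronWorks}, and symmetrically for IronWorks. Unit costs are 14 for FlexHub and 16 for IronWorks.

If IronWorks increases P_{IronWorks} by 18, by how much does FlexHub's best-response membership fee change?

6

FlexHub's profit: π = (P_{FlexHub} − 14)(104 − 3P_{FlexHub} + 2P_{IronWorks}).
∂π/∂P_{FlexHub} = 146 − 6P_{FlexHub} + 2P_{IronWorks} = 0 ⇒ P_{FlexHub} = 73/3 + (1/3)P_{IronWorks}.
The reaction-function slope is 1/3, so an 18-unit rise in P_{IronWorks} moves P_{FlexHub} by 1/3 × 18 = 6. FlexHub's best response rises — the actions are strategic complements.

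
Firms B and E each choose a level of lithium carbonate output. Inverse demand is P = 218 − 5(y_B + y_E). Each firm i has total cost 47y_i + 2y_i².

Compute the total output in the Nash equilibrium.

18

Firm B's profit: π = y_B(218 − 5(y_B + y_E)) − 47y_B − 2y_B².
∂π/∂y_B = 171 − 14y_B − 5y_E = 0, so y_B = 171/14 − (5/14)y_E.
By symmetry y_E = y_B; substituting into the reaction function, (19/14)y_B = 171/14 and y_B = 9.
Total output: 9 + 9 = 18.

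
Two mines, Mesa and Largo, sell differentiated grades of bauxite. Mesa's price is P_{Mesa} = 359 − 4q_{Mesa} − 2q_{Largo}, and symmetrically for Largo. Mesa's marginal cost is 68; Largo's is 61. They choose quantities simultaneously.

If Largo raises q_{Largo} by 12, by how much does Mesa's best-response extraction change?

Mine Mesa's profit: π = q_{Mesa}(359 − 4q_{Mesa} − 2q_{Largo}) − 68q_{Mesa}.
∂π/∂q_{Mesa} = 291 − 8q_{Mesa} − 2q_{Largo} = 0 ⇒ q_{Mesa} = 36.375 − 0.25q_{Largo}.
The reaction-function slope is −0.25, so a 12-unit rise in q_{Largo} moves q_{Mesa} by −0.25 × 12 = −3. Mesa's best response falls — the actions are strategic substitutes.

-3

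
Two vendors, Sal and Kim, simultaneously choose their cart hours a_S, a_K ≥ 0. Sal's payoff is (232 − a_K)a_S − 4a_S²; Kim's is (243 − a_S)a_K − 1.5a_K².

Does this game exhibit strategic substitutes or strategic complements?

Expanding Sal's payoff: 232a_S − a_Ka_S − 4a_S².
∂π/∂a_S = 232 − a_K − 8a_S = 0, so a_S = 29 − 0.125a_K.
The best-response slope da_S/da_K = −0.125 < 0: the reaction function is downward-sloping, so the choices are strategic substitutes.

strategic substitutes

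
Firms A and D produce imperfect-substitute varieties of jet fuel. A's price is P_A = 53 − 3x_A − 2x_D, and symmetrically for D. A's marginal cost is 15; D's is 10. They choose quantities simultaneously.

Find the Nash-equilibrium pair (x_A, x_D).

4.4375, 5.6875

Firm A's profit: π = x_A(53 − 3x_A − 2x_D) − 15x_A.
∂π/∂x_A = 38 − 6x_A − 2x_D = 0 ⇒ x_A = 19/3 − (1/3)x_D.
Similarly x_D = 43/6 − (1/3)x_A.
Plugging x_D into A's best response: x_A = 19/3 − (1/3)(43/6 − (1/3)x_A) ⇒ (8/9)x_A = 71/18, so x_A = 4.4375.
Then x_D = 43/6 − (1/3)·4.4375 = 5.6875.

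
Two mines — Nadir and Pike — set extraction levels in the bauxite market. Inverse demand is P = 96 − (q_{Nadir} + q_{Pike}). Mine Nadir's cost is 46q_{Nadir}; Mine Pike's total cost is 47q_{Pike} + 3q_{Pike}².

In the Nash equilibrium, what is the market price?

Mine Nadir's profit: π = q_{Nadir}(96 − (q_{Nadir} + q_{Pike})) − 46q_{Nadir}.
∂π/∂q_{Nadir} = 50 − 2q_{Nadir} − q_{Pike} = 0, so q_{Nadir} = 25 − 0.5q_{Pike}.
For Pike: ∂π/∂q_{Pike} = 49 − 8q_{Pike} − q_{Nadir} = 0 ⇒ q_{Pike} = 6.125 − 0.125q_{Nadir}.
Solving the two reaction functions simultaneously: (1 − (−0.5)(−0.125))q_{Nadir} = 25 − 0.5·6.125, so 0.9375q_{Nadir} = 21.9375 and q_{Nadir} = 23.4.
Then q_{Pike} = 6.125 − 0.125·23.4 = 3.2.
Equilibrium price: P = 96 − 26.6 = 69.4.

69.4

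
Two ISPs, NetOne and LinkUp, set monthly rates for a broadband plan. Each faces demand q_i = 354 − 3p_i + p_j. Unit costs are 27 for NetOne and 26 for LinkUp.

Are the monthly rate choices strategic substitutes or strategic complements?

strategic complements

NetOne's profit: π = (p_{NetOne} − 27)(354 − 3p_{NetOne} + p_{LinkUp}).
∂π/∂p_{NetOne} = 435 − 6p_{NetOne} + p_{LinkUp} = 0 ⇒ p_{NetOne} = 72.5 + (1/6)p_{LinkUp}.
The best-response slope dp_{NetOne}/dp_{LinkUp} = 1/6 > 0: the reaction function is upward-sloping, so the choices are strategic complements.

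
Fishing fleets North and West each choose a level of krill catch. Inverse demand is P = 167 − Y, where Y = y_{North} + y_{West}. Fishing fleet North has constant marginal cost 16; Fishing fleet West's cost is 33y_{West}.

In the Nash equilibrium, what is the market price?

Fishing fleet North's profit: π = y_{North}(167 − (y_{North} + y_{West})) − 16y_{North}.
∂π/∂y_{North} = 151 − 2y_{North} − y_{West} = 0, so y_{North} = 75.5 − 0.5y_{West}.
By the same steps for West: y_{West} = 67 − 0.5y_{North}.
Substituting the second reaction function into the first: y_{North} = 75.5 − 0.5(67 − 0.5y_{North}), which gives 0.75y_{North} = 42 ⇒ y_{North} = 56.
Then y_{West} = 67 − 0.5·56 = 39.
Equilibrium price: P = 167 − 95 = 72.

72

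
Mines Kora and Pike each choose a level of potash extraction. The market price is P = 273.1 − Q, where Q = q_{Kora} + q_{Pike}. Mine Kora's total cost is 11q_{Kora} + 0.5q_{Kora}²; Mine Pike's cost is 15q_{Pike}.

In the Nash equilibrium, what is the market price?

Mine Kora's profit: π = q_{Kora}(273.1 − (q_{Kora} + q_{Pike})) − 11q_{Kora} − 0.5q_{Kora}².
∂π/∂q_{Kora} = 262.1 − 3q_{Kora} − q_{Pike} = 0, so q_{Kora} = 2621/30 − (1/3)q_{Pike}.
For Pike: ∂π/∂q_{Pike} = 258.1 − 2q_{Pike} − q_{Kora} = 0 ⇒ q_{Pike} = 129.05 − 0.5q_{Kora}.
Plugging q_{Pike} into Kora's best response: q_{Kora} = 2621/30 − (1/3)(129.05 − 0.5q_{Kora}) ⇒ (5/6)q_{Kora} = 44.35, so q_{Kora} = 53.22.
Then q_{Pike} = 129.05 − 0.5·53.22 = 102.44.
Equilibrium price: P = 273.1 − 155.66 = 117.44.

117.44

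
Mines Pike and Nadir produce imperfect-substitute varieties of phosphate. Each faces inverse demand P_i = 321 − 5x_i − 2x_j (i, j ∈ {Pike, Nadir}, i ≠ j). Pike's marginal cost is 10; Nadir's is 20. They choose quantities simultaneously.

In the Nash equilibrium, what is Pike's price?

Mine Pike's profit: π = x_{Pike}(321 − 5x_{Pike} − 2x_{Nadir}) − 10x_{Pike}.
∂π/∂x_{Pike} = 311 − 10x_{Pike} − 2x_{Nadir} = 0 ⇒ x_{Pike} = 31.1 − 0.2x_{Nadir}.
Similarly x_{Nadir} = 30.1 − 0.2x_{Pike}.
Plugging x_{Nadir} into Pike's best response: x_{Pike} = 31.1 − 0.2(30.1 − 0.2x_{Pike}) ⇒ 0.96x_{Pike} = 25.08, so x_{Pike} = 26.125.
Then x_{Nadir} = 30.1 − 0.2·26.125 = 24.875.
P_{Pike} = 321 − 5·26.125 − 2·24.875 = 140.625.

140.625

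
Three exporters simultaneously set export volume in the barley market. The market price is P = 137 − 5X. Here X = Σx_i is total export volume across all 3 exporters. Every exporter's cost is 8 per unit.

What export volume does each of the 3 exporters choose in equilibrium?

6.45

A representative exporter's profit is π_i = x_i(137 − 5X) − 8x_i, with X = x_i + Σ_{j≠i} x_j.
First-order condition: 129 − 10x_i − 5Σ_{j≠i} x_j = 0.
Imposing symmetry (x_j = x for all j) turns Σ_{j≠i} x_j into 2x, so 129 = 20x and x = 6.45.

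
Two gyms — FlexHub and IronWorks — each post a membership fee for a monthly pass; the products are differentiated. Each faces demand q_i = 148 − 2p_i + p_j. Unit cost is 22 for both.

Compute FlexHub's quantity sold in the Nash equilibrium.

FlexHub's profit: π = (p_{FlexHub} − 22)(148 − 2p_{FlexHub} + p_{IronWorks}).
∂π/∂p_{FlexHub} = 192 − 4p_{FlexHub} + p_{IronWorks} = 0 ⇒ p_{FlexHub} = 48 + 0.25p_{IronWorks}.
By symmetry p_{IronWorks} = p_{FlexHub}; substituting into the reaction function, 0.75p_{FlexHub} = 48 and p_{FlexHub} = 64.
q_{FlexHub} = 148 − 2·64 + 64 = 84.

84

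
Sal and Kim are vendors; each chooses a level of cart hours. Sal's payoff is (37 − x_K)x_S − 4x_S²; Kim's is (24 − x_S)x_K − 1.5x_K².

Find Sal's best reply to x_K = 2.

Expanding Sal's payoff: 37x_S − x_Kx_S − 4x_S².
∂π/∂x_S = 37 − x_K − 8x_S = 0, so x_S = 4.625 − 0.125x_K.
At x_K = 2: x_S = 4.625 − 0.125·2 = 4.375.

4.375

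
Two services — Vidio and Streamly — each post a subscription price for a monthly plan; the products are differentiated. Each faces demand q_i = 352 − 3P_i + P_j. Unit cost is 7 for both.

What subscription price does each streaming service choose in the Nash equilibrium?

Vidio's profit: π = (P_{Vidio} − 7)(352 − 3P_{Vidio} + P_{Streamly}).
∂π/∂P_{Vidio} = 373 − 6P_{Vidio} + P_{Streamly} = 0 ⇒ P_{Vidio} = 373/6 + (1/6)P_{Streamly}.
Setting P_{Vidio} = P_{Streamly} in the reaction function: P_{Vidio} = 373/6 + (1/6)P_{Vidio}, so P_{Vidio} = (373/6) / (5/6) = 74.6.

74.6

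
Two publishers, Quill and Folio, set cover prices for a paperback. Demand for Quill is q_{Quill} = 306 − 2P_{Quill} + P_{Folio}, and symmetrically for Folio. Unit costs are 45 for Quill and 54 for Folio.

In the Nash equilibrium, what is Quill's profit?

Quill's profit: π = (P_{Quill} − 45)(306 − 2P_{Quill} + P_{Folio}).
∂π/∂P_{Quill} = 396 − 4P_{Quill} + P_{Folio} = 0 ⇒ P_{Quill} = 99 + 0.25P_{Folio}.
Similarly P_{Folio} = 103.5 + 0.25P_{Quill}.
Solving the two reaction functions simultaneously: (1 − (0.25)(0.25))P_{Quill} = 99 + 0.25·103.5, so 0.9375P_{Quill} = 124.875 and P_{Quill} = 133.2.
Then P_{Folio} = 103.5 + 0.25·133.2 = 136.8.
q_{Quill} = 306 − 2·133.2 + 136.8 = 176.4.
Profit = (133.2 − 45)·176.4 = 15558.48.

15558.48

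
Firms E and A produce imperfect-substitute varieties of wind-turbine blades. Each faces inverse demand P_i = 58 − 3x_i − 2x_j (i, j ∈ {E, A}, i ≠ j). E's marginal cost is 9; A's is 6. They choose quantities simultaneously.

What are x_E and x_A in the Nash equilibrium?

Firm E's profit: π = x_E(58 − 3x_E − 2x_A) − 9x_E.
∂π/∂x_E = 49 − 6x_E − 2x_A = 0 ⇒ x_E = 49/6 − (1/3)x_A.
Similarly x_A = 26/3 − (1/3)x_E.
Plugging x_A into E's best response: x_E = 49/6 − (1/3)(26/3 − (1/3)x_E) ⇒ (8/9)x_E = 95/18, so x_E = 5.9375.
Then x_A = 26/3 − (1/3)·5.9375 = 6.6875.

5.9375, 6.6875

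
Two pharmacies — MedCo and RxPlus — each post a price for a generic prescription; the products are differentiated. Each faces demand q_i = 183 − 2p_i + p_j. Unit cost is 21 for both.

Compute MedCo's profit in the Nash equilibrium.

5832

MedCo's profit: π = (p_{MedCo} − 21)(183 − 2p_{MedCo} + p_{RxPlus}).
∂π/∂p_{MedCo} = 225 − 4p_{MedCo} + p_{RxPlus} = 0 ⇒ p_{MedCo} = 56.25 + 0.25p_{RxPlus}.
The game is symmetric, so in equilibrium p_{RxPlus} = p_{MedCo}: the reaction function gives 0.75p_{MedCo} = 56.25, hence p_{MedCo} = 75.
q_{MedCo} = 183 − 2·75 + 75 = 108.
Profit = (75 − 21)·108 = 5832.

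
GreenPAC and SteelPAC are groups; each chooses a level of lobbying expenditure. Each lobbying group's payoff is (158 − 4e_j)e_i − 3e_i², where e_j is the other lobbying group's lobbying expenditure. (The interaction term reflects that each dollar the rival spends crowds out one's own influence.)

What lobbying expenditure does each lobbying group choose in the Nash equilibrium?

GreenPAC's payoff is (158 − 4e_S)e_G − 3e_G².
∂π/∂e_G = 158 − 4e_S − 6e_G = 0, so e_G = 79/3 − (2/3)e_S.
By symmetry e_S = e_G; substituting into the reaction function, (5/3)e_G = 79/3 and e_G = 15.8.

15.8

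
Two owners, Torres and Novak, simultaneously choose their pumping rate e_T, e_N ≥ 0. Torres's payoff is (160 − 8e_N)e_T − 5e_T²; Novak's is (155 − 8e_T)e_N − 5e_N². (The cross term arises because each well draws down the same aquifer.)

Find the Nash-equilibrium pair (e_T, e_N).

Expanding Torres's payoff: 160e_T − 8e_Ne_T − 5e_T².
∂π/∂e_T = 160 − 8e_N − 10e_T = 0, so e_T = 16 − 0.8e_N.
Likewise for Novak: e_N = 15.5 − 0.8e_T.
Solving the two reaction functions simultaneously: (1 − (−0.8)(−0.8))e_T = 16 − 0.8·15.5, so 0.36e_T = 3.6 and e_T = 10.
Then e_N = 15.5 − 0.8·10 = 7.5.

10, 7.5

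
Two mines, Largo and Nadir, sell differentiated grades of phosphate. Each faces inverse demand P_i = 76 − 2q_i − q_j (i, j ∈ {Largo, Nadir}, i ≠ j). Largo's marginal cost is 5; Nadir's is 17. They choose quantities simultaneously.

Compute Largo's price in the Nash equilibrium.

Mine Largo's profit: π = q_{Largo}(76 − 2q_{Largo} − q_{Nadir}) − 5q_{Largo}.
∂π/∂q_{Largo} = 71 − 4q_{Largo} − q_{Nadir} = 0 ⇒ q_{Largo} = 17.75 − 0.25q_{Nadir}.
Similarly q_{Nadir} = 14.75 − 0.25q_{Largo}.
Substituting the second reaction function into the first: q_{Largo} = 17.75 − 0.25(14.75 − 0.25q_{Largo}), which gives 0.9375q_{Largo} = 14.0625 ⇒ q_{Largo} = 15.
Then q_{Nadir} = 14.75 − 0.25·15 = 11.
P_{Largo} = 76 − 2·15 − 11 = 35.

35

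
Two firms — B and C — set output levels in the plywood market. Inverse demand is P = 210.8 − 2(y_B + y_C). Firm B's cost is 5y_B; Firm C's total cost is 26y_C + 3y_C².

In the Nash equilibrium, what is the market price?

98.8

Firm B's profit: π = y_B(210.8 − 2(y_B + y_C)) − 5y_B.
∂π/∂y_B = 205.8 − 4y_B − 2y_C = 0, so y_B = 51.45 − 0.5y_C.
For C: ∂π/∂y_C = 184.8 − 10y_C − 2y_B = 0 ⇒ y_C = 18.48 − 0.2y_B.
Solving the two reaction functions simultaneously: (1 − (−0.5)(−0.2))y_B = 51.45 − 0.5·18.48, so 0.9y_B = 42.21 and y_B = 46.9.
Then y_C = 18.48 − 0.2·46.9 = 9.1.
Equilibrium price: P = 210.8 − 2·56 = 98.8.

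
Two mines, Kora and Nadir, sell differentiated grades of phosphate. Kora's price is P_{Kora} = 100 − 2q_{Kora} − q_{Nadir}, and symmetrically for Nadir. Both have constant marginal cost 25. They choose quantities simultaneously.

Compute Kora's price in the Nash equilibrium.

55

Mine Kora's profit: π = q_{Kora}(100 − 2q_{Kora} − q_{Nadir}) − 25q_{Kora}.
∂π/∂q_{Kora} = 75 − 4q_{Kora} − q_{Nadir} = 0 ⇒ q_{Kora} = 18.75 − 0.25q_{Nadir}.
The game is symmetric, so in equilibrium q_{Nadir} = q_{Kora}: the reaction function gives 1.25q_{Kora} = 18.75, hence q_{Kora} = 15.
P_{Kora} = 100 − 2·15 − 15 = 55.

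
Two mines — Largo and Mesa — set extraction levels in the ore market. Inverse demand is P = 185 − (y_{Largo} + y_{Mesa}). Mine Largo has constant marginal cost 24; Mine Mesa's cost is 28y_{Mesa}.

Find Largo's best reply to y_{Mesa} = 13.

Mine Largo's profit: π = y_{Largo}(185 − (y_{Largo} + y_{Mesa})) − 24y_{Largo}.
∂π/∂y_{Largo} = 161 − 2y_{Largo} − y_{Mesa} = 0, so y_{Largo} = 80.5 − 0.5y_{Mesa}.
At y_{Mesa} = 13: y_{Largo} = 80.5 − 0.5·13 = 74.

74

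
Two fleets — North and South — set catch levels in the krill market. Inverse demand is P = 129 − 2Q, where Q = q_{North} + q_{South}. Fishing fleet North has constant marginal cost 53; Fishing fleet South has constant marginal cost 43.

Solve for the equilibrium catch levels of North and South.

Fishing fleet North's profit: π = q_{North}(129 − 2(q_{North} + q_{South})) − 53q_{North}.
∂π/∂q_{North} = 76 − 4q_{North} − 2q_{South} = 0, so q_{North} = 19 − 0.5q_{South}.
By the same steps for South: q_{South} = 21.5 − 0.5q_{North}.
Substituting the second reaction function into the first: q_{North} = 19 − 0.5(21.5 − 0.5q_{North}), which gives 0.75q_{North} = 8.25 ⇒ q_{North} = 11.
Then q_{South} = 21.5 − 0.5·11 = 16.

11, 16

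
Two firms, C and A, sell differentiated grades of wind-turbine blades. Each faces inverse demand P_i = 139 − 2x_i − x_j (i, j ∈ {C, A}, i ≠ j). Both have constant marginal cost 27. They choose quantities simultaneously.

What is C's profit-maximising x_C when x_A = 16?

Firm C's profit: π = x_C(139 − 2x_C − x_A) − 27x_C.
∂π/∂x_C = 112 − 4x_C − x_A = 0 ⇒ x_C = 28 − 0.25x_A.
At x_A = 16: x_C = 28 − 0.25·16 = 24.

24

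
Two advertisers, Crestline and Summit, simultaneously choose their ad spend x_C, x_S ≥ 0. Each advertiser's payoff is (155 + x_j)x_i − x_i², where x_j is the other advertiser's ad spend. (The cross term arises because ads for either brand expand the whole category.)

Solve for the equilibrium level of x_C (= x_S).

Crestline's payoff is (155 + x_S)x_C − x_C².
∂π/∂x_C = 155 + x_S − 2x_C = 0, so x_C = 77.5 + 0.5x_S.
Setting x_C = x_S in the reaction function: x_C = 77.5 + 0.5x_C, so x_C = 77.5 / 0.5 = 155.

155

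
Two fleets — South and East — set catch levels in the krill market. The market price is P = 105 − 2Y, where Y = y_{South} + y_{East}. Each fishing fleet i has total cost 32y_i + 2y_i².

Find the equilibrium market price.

75.8

Fishing fleet South's profit: π = y_{South}(105 − 2(y_{South} + y_{East})) − 32y_{South} − 2y_{South}².
∂π/∂y_{South} = 73 − 8y_{South} − 2y_{East} = 0, so y_{South} = 9.125 − 0.25y_{East}.
Setting y_{South} = y_{East} in the reaction function: y_{South} = 9.125 − 0.25y_{South}, so y_{South} = 9.125 / 1.25 = 7.3.
Equilibrium price: P = 105 − 2·14.6 = 75.8.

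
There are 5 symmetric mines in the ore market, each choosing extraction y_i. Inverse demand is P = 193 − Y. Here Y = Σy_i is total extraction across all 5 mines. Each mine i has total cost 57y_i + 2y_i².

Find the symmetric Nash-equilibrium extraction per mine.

A representative mine's profit is π_i = y_i(193 − Y) − 57y_i − 2y_i², with Y = y_i + Σ_{j≠i} y_j.
First-order condition: 136 − 6y_i − Σ_{j≠i} y_j = 0.
With identical mines, set every y_j = y: then 136 − 6y − 4y = 0, i.e. y = 136/10 = 13.6.

13.6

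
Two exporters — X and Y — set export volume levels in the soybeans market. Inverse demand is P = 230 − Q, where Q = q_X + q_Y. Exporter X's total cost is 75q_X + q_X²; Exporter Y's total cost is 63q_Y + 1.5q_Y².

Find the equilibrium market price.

171

Exporter X's profit: π = q_X(230 − (q_X + q_Y)) − 75q_X − q_X².
∂π/∂q_X = 155 − 4q_X − q_Y = 0, so q_X = 38.75 − 0.25q_Y.
For Y: ∂π/∂q_Y = 167 − 5q_Y − q_X = 0 ⇒ q_Y = 33.4 − 0.2q_X.
Plugging q_Y into X's best response: q_X = 38.75 − 0.25(33.4 − 0.2q_X) ⇒ 0.95q_X = 30.4, so q_X = 32.
Then q_Y = 33.4 − 0.2·32 = 27.
Equilibrium price: P = 230 − 59 = 171.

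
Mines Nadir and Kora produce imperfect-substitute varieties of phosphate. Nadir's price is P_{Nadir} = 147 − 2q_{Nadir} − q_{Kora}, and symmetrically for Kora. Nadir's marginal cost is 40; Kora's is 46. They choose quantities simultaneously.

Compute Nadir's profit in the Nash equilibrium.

Mine Nadir's profit: π = q_{Nadir}(147 − 2q_{Nadir} − q_{Kora}) − 40q_{Nadir}.
∂π/∂q_{Nadir} = 107 − 4q_{Nadir} − q_{Kora} = 0 ⇒ q_{Nadir} = 26.75 − 0.25q_{Kora}.
Similarly q_{Kora} = 25.25 − 0.25q_{Nadir}.
Substituting the second reaction function into the first: q_{Nadir} = 26.75 − 0.25(25.25 − 0.25q_{Nadir}), which gives 0.9375q_{Nadir} = 20.4375 ⇒ q_{Nadir} = 21.8.
Then q_{Kora} = 25.25 − 0.25·21.8 = 19.8.
P_{Nadir} = 147 − 2·21.8 − 19.8 = 83.6.
Profit = (83.6 − 40)·21.8 = 950.48.

950.48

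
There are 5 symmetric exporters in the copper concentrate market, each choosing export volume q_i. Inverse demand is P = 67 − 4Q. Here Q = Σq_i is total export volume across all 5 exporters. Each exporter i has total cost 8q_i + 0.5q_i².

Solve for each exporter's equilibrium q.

2.36

A representative exporter's profit is π_i = q_i(67 − 4Q) − 8q_i − 0.5q_i², with Q = q_i + Σ_{j≠i} q_j.
First-order condition: 59 − 9q_i − 4Σ_{j≠i} q_j = 0.
Imposing symmetry (q_j = q for all j) turns Σ_{j≠i} q_j into 4q, so 59 = 25q and q = 2.36.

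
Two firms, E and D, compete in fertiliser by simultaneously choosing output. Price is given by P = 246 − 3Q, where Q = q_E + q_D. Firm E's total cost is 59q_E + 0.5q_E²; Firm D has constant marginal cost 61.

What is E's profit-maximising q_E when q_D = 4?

25

Firm E's profit: π = q_E(246 − 3(q_E + q_D)) − 59q_E − 0.5q_E².
∂π/∂q_E = 187 − 7q_E − 3q_D = 0, so q_E = 187/7 − (3/7)q_D.
At q_D = 4: q_E = 187/7 − (3/7)·4 = 25.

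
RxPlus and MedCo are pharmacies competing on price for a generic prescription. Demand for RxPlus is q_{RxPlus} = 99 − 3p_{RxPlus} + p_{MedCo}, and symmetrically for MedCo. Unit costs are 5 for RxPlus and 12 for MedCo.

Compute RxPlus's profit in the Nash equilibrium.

1015.68

RxPlus's profit: π = (p_{RxPlus} − 5)(99 − 3p_{RxPlus} + p_{MedCo}).
∂π/∂p_{RxPlus} = 114 − 6p_{RxPlus} + p_{MedCo} = 0 ⇒ p_{RxPlus} = 19 + (1/6)p_{MedCo}.
Similarly p_{MedCo} = 22.5 + (1/6)p_{RxPlus}.
Solving the two reaction functions simultaneously: (1 − (1/6)(1/6))p_{RxPlus} = 19 + (1/6)·22.5, so (35/36)p_{RxPlus} = 22.75 and p_{RxPlus} = 23.4.
Then p_{MedCo} = 22.5 + (1/6)·23.4 = 26.4.
q_{RxPlus} = 99 − 3·23.4 + 26.4 = 55.2.
Profit = (23.4 − 5)·55.2 = 1015.68.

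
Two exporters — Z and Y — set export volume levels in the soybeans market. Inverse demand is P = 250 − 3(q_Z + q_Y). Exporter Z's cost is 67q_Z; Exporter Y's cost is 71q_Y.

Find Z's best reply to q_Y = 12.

Exporter Z's profit: π = q_Z(250 − 3(q_Z + q_Y)) − 67q_Z.
∂π/∂q_Z = 183 − 6q_Z − 3q_Y = 0, so q_Z = 30.5 − 0.5q_Y.
At q_Y = 12: q_Z = 30.5 − 0.5·12 = 24.5.

24.5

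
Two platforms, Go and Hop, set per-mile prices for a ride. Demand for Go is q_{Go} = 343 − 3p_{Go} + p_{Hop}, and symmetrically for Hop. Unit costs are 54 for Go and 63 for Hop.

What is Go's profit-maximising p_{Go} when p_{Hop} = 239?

Go's profit: π = (p_{Go} − 54)(343 − 3p_{Go} + p_{Hop}).
∂π/∂p_{Go} = 505 − 6p_{Go} + p_{Hop} = 0 ⇒ p_{Go} = 505/6 + (1/6)p_{Hop}.
At p_{Hop} = 239: p_{Go} = 505/6 + (1/6)·239 = 124.

124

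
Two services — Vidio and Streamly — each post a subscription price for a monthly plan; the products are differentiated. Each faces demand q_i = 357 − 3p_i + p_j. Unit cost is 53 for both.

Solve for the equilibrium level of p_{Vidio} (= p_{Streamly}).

103.2

Vidio's profit: π = (p_{Vidio} − 53)(357 − 3p_{Vidio} + p_{Streamly}).
∂π/∂p_{Vidio} = 516 − 6p_{Vidio} + p_{Streamly} = 0 ⇒ p_{Vidio} = 86 + (1/6)p_{Streamly}.
Setting p_{Vidio} = p_{Streamly} in the reaction function: p_{Vidio} = 86 + (1/6)p_{Vidio}, so p_{Vidio} = 86 / (5/6) = 103.2.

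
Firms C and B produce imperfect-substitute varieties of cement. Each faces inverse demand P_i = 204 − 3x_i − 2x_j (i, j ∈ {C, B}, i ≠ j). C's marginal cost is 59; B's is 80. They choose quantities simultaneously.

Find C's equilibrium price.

117.3125

Firm C's profit: π = x_C(204 − 3x_C − 2x_B) − 59x_C.
∂π/∂x_C = 145 − 6x_C − 2x_B = 0 ⇒ x_C = 145/6 − (1/3)x_B.
Similarly x_B = 62/3 − (1/3)x_C.
Plugging x_B into C's best response: x_C = 145/6 − (1/3)(62/3 − (1/3)x_C) ⇒ (8/9)x_C = 311/18, so x_C = 19.4375.
Then x_B = 62/3 − (1/3)·19.4375 = 14.1875.
P_C = 204 − 3·19.4375 − 2·14.1875 = 117.3125.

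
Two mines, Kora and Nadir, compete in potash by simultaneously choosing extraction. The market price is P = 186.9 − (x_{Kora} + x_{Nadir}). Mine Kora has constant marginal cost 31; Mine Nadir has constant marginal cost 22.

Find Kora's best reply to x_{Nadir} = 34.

60.95

Mine Kora's profit: π = x_{Kora}(186.9 − (x_{Kora} + x_{Nadir})) − 31x_{Kora}.
∂π/∂x_{Kora} = 155.9 − 2x_{Kora} − x_{Nadir} = 0, so x_{Kora} = 77.95 − 0.5x_{Nadir}.
At x_{Nadir} = 34: x_{Kora} = 77.95 − 0.5·34 = 60.95.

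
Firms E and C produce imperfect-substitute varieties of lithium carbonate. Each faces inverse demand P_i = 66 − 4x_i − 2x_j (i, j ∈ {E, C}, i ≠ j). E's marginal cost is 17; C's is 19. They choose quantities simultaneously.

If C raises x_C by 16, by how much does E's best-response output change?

-4

Firm E's profit: π = x_E(66 − 4x_E − 2x_C) − 17x_E.
∂π/∂x_E = 49 − 8x_E − 2x_C = 0 ⇒ x_E = 6.125 − 0.25x_C.
The reaction-function slope is −0.25, so a 16-unit rise in x_C moves x_E by −0.25 × 16 = −4. E's best response falls — the actions are strategic substitutes.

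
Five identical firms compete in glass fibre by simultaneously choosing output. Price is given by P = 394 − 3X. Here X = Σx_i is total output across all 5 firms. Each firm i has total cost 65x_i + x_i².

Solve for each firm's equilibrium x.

A representative firm's profit is π_i = x_i(394 − 3X) − 65x_i − x_i², with X = x_i + Σ_{j≠i} x_j.
First-order condition: 329 − 8x_i − 3Σ_{j≠i} x_j = 0.
With identical firms, set every x_j = x: then 329 − 8x − 12x = 0, i.e. x = 329/20 = 16.45.

16.45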